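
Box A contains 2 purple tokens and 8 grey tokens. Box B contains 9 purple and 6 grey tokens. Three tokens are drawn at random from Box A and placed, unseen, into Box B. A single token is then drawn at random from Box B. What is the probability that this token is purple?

Condition on how many of the transferred tokens are purple (from Box A: 2 purple of 10; then Box B has 18 total).
  0 purple: C(2,0)C(8,3)/C(10,3) = 7/15; then P = 9/18
  1 purple: C(2,1)C(8,2)/C(10,3) = 7/15; then P = 10/18
  2 purple: C(2,2)C(8,1)/C(10,3) = 1/15; then P = 11/18
P(purple from Box B) = 8/15 ≈ 0.5333.

8/15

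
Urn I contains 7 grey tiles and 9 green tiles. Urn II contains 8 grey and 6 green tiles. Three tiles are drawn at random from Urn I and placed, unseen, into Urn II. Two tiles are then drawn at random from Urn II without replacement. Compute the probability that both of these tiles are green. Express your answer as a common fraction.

1041/5440

Condition on how many of the transferred tiles are green (from Urn I: 9 green of 16; then Urn II has 17 total).
  0 green: C(9,0)C(7,3)/C(16,3) = 1/16; then P = C(6,2)/C(17,2) = 15/136
  1 green: C(9,1)C(7,2)/C(16,3) = 27/80; then P = C(7,2)/C(17,2) = 21/136
  2 green: C(9,2)C(7,1)/C(16,3) = 9/20; then P = C(8,2)/C(17,2) = 7/34
  3 green: C(9,3)C(7,0)/C(16,3) = 3/20; then P = C(9,2)/C(17,2) = 9/34
P(both green) = 1041/5440 ≈ 0.1914.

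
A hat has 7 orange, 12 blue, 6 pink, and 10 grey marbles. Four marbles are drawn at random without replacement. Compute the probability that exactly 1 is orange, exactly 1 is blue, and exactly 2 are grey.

Unordered draws without replacement: count favorable combinations over C(35,4).
Favorable = C(7,1) · C(12,1) · C(6,0) · C(10,2) = 3780; total = C(35,4) = 52360.
P = 3780/52360 = 27/374 ≈ 0.0722.

27/374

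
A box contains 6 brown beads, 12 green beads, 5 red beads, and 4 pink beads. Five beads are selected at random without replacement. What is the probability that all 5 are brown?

Unordered draws without replacement: count favorable combinations over C(27,5).
Favorable = C(6,5) · C(12,0) · C(5,0) · C(4,0) = 6; total = C(27,5) = 80730.
P = 6/80730 = 1/13455 ≈ 0.0001.

1/13455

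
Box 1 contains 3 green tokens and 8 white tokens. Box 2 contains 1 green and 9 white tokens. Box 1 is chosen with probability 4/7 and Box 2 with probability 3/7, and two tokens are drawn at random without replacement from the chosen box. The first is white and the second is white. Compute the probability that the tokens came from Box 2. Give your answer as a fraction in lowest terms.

P(E | Box 1) = 28/55; P(E | Box 2) = 4/5.
P(E) = 4/7·28/55 + 3/7·4/5 = 244/385.
By Bayes' rule, P(Box 2 | E) = 12/35 / 244/385 = 33/61 ≈ 0.5410.

33/61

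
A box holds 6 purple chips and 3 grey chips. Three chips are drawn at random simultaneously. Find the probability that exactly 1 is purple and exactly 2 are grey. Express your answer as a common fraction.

Unordered draws without replacement: count favorable combinations over C(9,3).
Favorable = C(6,1) · C(3,2) = 18; total = C(9,3) = 84.
P = 18/84 = 3/14 ≈ 0.2143.

3/14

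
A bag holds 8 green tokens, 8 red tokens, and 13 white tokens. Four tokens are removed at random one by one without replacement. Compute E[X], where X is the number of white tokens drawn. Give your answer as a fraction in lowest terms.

52/29

By linearity of expectation, E[X] = Σ P(draw i is white); by symmetry each draw (even without replacement) has P(white) = 13/29.
E[X] = 4 · 13/29 = 52/29 ≈ 1.7931.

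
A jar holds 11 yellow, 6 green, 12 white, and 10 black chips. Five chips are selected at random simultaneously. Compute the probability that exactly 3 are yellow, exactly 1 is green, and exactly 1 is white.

Unordered draws without replacement: count favorable combinations over C(39,5).
Favorable = C(11,3) · C(6,1) · C(12,1) · C(10,0) = 11880; total = C(39,5) = 575757.
P = 11880/575757 = 1320/63973 ≈ 0.0206.

1320/63973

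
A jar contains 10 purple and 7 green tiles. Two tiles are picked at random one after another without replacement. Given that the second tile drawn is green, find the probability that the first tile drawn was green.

3/8

P(first=green and the second tile drawn is green) = (7/17)·(6/16) = 21/136.
P(the second tile drawn is green) = Σ over first color = 35/136 + 21/136 = 7/17.
By Bayes, P(first=green | the second tile drawn is green) = 21/136 / 7/17 = 3/8 ≈ 0.3750.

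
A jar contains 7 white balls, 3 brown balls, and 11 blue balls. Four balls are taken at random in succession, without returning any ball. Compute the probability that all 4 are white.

1/171

Unordered draws without replacement: count favorable combinations over C(21,4).
Favorable = C(7,4) · C(3,0) · C(11,0) = 35; total = C(21,4) = 5985.
P = 35/5985 = 1/171 ≈ 0.0058.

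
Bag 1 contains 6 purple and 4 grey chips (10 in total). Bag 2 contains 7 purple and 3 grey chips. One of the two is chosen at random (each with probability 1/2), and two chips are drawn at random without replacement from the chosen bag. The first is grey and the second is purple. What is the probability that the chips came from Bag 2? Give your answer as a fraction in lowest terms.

7/15

P(E | Bag 1) = 4/15; P(E | Bag 2) = 7/30.
P(E) = 1/2·4/15 + 1/2·7/30 = 1/4.
By Bayes' rule, P(Bag 2 | E) = 7/60 / 1/4 = 7/15 ≈ 0.4667.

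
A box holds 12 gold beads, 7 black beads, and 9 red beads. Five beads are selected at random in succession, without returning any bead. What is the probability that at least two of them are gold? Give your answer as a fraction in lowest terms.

11/15

Sum the hypergeometric tail for j = 2,…,5 gold beads.
Favorable = C(12,2)·C(16,3) + C(12,3)·C(16,2) + C(12,4)·C(16,1) + C(12,5)·C(16,0) = 72072; total = C(28,5) = 98280.
P = 72072/98280 = 11/15 ≈ 0.7333.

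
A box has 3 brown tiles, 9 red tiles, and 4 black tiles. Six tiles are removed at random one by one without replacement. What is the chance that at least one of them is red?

1143/1144

Use the complement: P(at least one red) = 1 − P(no red).
P(none) = C(7,6)/C(16,6) = 7/8008.
So P = 1 − 7/8008 = 1143/1144 ≈ 0.9991.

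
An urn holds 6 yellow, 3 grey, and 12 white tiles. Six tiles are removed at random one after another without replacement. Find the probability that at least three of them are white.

264/323

Sum the hypergeometric tail for j = 3,…,6 white tiles.
Favorable = C(12,3)·C(9,3) + C(12,4)·C(9,2) + C(12,5)·C(9,1) + C(12,6)·C(9,0) = 44352; total = C(21,6) = 54264.
P = 44352/54264 = 264/323 ≈ 0.8173.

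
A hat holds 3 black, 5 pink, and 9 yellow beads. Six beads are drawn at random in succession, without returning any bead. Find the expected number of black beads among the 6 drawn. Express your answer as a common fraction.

18/17

By linearity of expectation, E[X] = Σ P(draw i is black); by symmetry each draw (even without replacement) has P(black) = 3/17.
E[X] = 6 · 3/17 = 18/17 ≈ 1.0588.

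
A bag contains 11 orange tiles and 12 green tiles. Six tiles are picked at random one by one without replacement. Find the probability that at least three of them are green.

2217/3059

Sum the hypergeometric tail for j = 3,…,6 green tiles.
Favorable = C(12,3)·C(11,3) + C(12,4)·C(11,2) + C(12,5)·C(11,1) + C(12,6)·C(11,0) = 73161; total = C(23,6) = 100947.
P = 73161/100947 = 2217/3059 ≈ 0.7247.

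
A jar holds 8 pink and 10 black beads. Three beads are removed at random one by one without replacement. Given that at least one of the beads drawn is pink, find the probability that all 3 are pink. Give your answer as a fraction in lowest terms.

7/87

P(all 3 pink) = C(8,3)/C(18,3) = 7/102; P(at least one pink) = 1 − C(10,3)/C(18,3) = 29/34.
Since 'all 3 pink' ⊆ 'at least one pink', P(all 3 | at least one) = 7/102 / 29/34 = 7/87 ≈ 0.0805.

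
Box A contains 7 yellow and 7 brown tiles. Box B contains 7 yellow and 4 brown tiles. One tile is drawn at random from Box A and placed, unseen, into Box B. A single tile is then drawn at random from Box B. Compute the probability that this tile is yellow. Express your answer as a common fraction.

5/8

Condition on how many of the transferred tiles are yellow (from Box A: 7 yellow of 14; then Box B has 12 total).
  0 yellow: C(7,0)C(7,1)/C(14,1) = 1/2; then P = 7/12
  1 yellow: C(7,1)C(7,0)/C(14,1) = 1/2; then P = 8/12
P(yellow from Box B) = 5/8 ≈ 0.6250.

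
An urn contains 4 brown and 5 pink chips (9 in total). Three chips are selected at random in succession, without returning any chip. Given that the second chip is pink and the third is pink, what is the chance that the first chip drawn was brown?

4/7

P(first=brown and the second chip is pink and the third is pink) = (4/9)·(5/8)·(4/7) = 10/63.
P(E) = Σ over first color = 10/63 + 5/42 = 5/18.
By Bayes, P(first=brown | E) = 10/63 / 5/18 = 4/7 ≈ 0.5714.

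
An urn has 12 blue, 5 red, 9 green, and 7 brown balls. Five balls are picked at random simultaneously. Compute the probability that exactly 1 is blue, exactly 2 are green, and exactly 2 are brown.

Unordered draws without replacement: count favorable combinations over C(33,5).
Favorable = C(12,1) · C(5,0) · C(9,2) · C(7,2) = 9072; total = C(33,5) = 237336.
P = 9072/237336 = 378/9889 ≈ 0.0382.

378/9889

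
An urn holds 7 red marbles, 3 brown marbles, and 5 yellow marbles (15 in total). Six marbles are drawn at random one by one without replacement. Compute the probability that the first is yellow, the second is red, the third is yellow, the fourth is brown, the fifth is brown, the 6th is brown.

1/4290

Multiply the conditional probability of each draw in order, without replacement, so each draw removes one from its color and from the total.
P = (5/15) · (7/14) · (4/13) · (3/12) · (2/11) · (1/10) = 1/4290 ≈ 0.0002.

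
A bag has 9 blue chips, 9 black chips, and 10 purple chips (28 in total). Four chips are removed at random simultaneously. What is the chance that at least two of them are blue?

Sum the hypergeometric tail for j = 2,…,4 blue chips.
Favorable = C(9,2)·C(19,2) + C(9,3)·C(19,1) + C(9,4)·C(19,0) = 7878; total = C(28,4) = 20475.
P = 7878/20475 = 202/525 ≈ 0.3848.

202/525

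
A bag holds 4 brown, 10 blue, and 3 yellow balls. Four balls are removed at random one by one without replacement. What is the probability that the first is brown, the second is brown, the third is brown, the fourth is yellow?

Multiply the conditional probability of each draw in order, without replacement, so each draw removes one from its color and from the total.
P = (4/17) · (3/16) · (2/15) · (3/14) = 3/2380 ≈ 0.0013.

3/2380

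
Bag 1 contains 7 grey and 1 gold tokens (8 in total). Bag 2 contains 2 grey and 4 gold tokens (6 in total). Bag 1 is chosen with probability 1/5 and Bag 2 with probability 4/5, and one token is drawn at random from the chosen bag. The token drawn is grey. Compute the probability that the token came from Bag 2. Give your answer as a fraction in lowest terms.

P(grey | Bag 1) = 7/8; P(grey | Bag 2) = 1/3.
P(grey) = 1/5·7/8 + 4/5·1/3 = 53/120.
By Bayes' rule, P(Bag 2 | grey) = 4/15 / 53/120 = 32/53 ≈ 0.6038.

32/53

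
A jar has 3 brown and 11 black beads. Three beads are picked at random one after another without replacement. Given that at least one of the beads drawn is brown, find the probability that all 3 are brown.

1/199

P(all 3 brown) = C(3,3)/C(14,3) = 1/364; P(at least one brown) = 1 − C(11,3)/C(14,3) = 199/364.
Since 'all 3 brown' ⊆ 'at least one brown', P(all 3 | at least one) = 1/364 / 199/364 = 1/199 ≈ 0.0050.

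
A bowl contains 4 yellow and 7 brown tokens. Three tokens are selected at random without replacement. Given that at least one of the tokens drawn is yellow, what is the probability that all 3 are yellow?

P(all 3 yellow) = C(4,3)/C(11,3) = 4/165; P(at least one yellow) = 1 − C(7,3)/C(11,3) = 26/33.
Since 'all 3 yellow' ⊆ 'at least one yellow', P(all 3 | at least one) = 4/165 / 26/33 = 2/65 ≈ 0.0308.

2/65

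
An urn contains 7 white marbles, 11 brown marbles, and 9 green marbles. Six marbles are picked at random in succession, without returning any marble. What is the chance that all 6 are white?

7/296010

Unordered draws without replacement: count favorable combinations over C(27,6).
Favorable = C(7,6) · C(11,0) · C(9,0) = 7; total = C(27,6) = 296010.
P = 7/296010 = 7/296010 ≈ 0.0000.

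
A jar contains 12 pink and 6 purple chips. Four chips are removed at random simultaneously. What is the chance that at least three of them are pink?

121/204

Sum the hypergeometric tail for j = 3,…,4 pink chips.
Favorable = C(12,3)·C(6,1) + C(12,4)·C(6,0) = 1815; total = C(18,4) = 3060.
P = 1815/3060 = 121/204 ≈ 0.5931.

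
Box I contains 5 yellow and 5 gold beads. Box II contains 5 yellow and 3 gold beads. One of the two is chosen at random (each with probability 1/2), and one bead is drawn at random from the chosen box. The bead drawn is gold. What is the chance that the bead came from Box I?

4/7

P(gold | Box I) = 1/2; P(gold | Box II) = 3/8.
P(gold) = 1/2·1/2 + 1/2·3/8 = 7/16.
By Bayes' rule, P(Box I | gold) = 1/4 / 7/16 = 4/7 ≈ 0.5714.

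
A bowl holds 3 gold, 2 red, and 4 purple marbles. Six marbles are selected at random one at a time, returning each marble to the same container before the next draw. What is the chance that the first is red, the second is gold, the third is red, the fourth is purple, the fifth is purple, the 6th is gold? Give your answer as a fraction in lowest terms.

64/59049

Multiply the conditional probability of each draw in order, with replacement (the composition resets each draw).
P = (2/9) · (3/9) · (2/9) · (4/9) · (4/9) · (3/9) = 64/59049 ≈ 0.0011.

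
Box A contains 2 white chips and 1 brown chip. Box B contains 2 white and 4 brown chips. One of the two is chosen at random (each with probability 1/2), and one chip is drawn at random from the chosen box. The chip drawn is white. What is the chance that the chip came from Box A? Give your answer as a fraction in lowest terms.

P(white | Box A) = 2/3; P(white | Box B) = 1/3.
P(white) = 1/2·2/3 + 1/2·1/3 = 1/2.
By Bayes' rule, P(Box A | white) = 1/3 / 1/2 = 2/3 ≈ 0.6667.

2/3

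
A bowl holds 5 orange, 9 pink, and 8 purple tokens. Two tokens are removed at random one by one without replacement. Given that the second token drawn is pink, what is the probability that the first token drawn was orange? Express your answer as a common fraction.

P(first=orange and the second token drawn is pink) = (5/22)·(9/21) = 15/154.
P(the second token drawn is pink) = Σ over first color = 15/154 + 12/77 + 12/77 = 9/22.
By Bayes, P(first=orange | the second token drawn is pink) = 15/154 / 9/22 = 5/21 ≈ 0.2381.

5/21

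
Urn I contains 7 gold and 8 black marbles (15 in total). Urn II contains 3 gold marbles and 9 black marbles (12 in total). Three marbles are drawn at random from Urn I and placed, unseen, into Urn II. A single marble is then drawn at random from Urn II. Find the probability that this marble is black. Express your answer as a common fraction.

53/75

Condition on how many of the transferred marbles are black (from Urn I: 8 black of 15; then Urn II has 15 total).
  0 black: C(8,0)C(7,3)/C(15,3) = 1/13; then P = 9/15
  1 black: C(8,1)C(7,2)/C(15,3) = 24/65; then P = 10/15
  2 black: C(8,2)C(7,1)/C(15,3) = 28/65; then P = 11/15
  3 black: C(8,3)C(7,0)/C(15,3) = 8/65; then P = 12/15
P(black from Urn II) = 53/75 ≈ 0.7067.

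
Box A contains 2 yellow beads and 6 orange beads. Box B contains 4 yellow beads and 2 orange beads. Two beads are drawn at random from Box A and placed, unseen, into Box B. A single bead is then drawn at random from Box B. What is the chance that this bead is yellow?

9/16

Condition on how many of the transferred beads are yellow (from Box A: 2 yellow of 8; then Box B has 8 total).
  0 yellow: C(2,0)C(6,2)/C(8,2) = 15/28; then P = 4/8
  1 yellow: C(2,1)C(6,1)/C(8,2) = 3/7; then P = 5/8
  2 yellow: C(2,2)C(6,0)/C(8,2) = 1/28; then P = 6/8
P(yellow from Box B) = 9/16 ≈ 0.5625.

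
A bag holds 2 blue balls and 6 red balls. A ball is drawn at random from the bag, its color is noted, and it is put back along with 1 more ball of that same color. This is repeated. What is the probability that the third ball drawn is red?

Sum over the four possibilities for the first two draws (red/not-red each), tracking how the red count and total change by +1 per draw.
P(third is red) = 3/4 ≈ 0.7500. (In a Pólya urn every draw has the same marginal probability 6/8.)

3/4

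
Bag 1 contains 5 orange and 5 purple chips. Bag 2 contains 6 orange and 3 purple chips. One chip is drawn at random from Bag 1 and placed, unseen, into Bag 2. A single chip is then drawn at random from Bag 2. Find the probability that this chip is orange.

13/20

Condition on how many of the transferred chips are orange (from Bag 1: 5 orange of 10; then Bag 2 has 10 total).
  0 orange: C(5,0)C(5,1)/C(10,1) = 1/2; then P = 6/10
  1 orange: C(5,1)C(5,0)/C(10,1) = 1/2; then P = 7/10
P(orange from Bag 2) = 13/20 ≈ 0.6500.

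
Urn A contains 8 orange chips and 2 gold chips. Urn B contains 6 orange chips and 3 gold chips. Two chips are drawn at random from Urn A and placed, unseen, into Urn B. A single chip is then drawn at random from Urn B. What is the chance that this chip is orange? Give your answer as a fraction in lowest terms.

Condition on how many of the transferred chips are orange (from Urn A: 8 orange of 10; then Urn B has 11 total).
  0 orange: C(8,0)C(2,2)/C(10,2) = 1/45; then P = 6/11
  1 orange: C(8,1)C(2,1)/C(10,2) = 16/45; then P = 7/11
  2 orange: C(8,2)C(2,0)/C(10,2) = 28/45; then P = 8/11
P(orange from Urn B) = 38/55 ≈ 0.6909.

38/55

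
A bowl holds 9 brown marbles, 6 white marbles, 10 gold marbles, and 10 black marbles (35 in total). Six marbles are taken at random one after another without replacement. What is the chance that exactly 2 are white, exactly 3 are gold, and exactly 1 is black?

Unordered draws without replacement: count favorable combinations over C(35,6).
Favorable = C(9,0) · C(6,2) · C(10,3) · C(10,1) = 18000; total = C(35,6) = 1623160.
P = 18000/1623160 = 450/40579 ≈ 0.0111.

450/40579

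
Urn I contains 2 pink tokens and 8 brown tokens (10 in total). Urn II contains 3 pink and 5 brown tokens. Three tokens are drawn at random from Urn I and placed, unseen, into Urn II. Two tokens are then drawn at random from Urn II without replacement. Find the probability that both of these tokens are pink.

Condition on how many of the transferred tokens are pink (from Urn I: 2 pink of 10; then Urn II has 11 total).
  0 pink: C(2,0)C(8,3)/C(10,3) = 7/15; then P = C(3,2)/C(11,2) = 3/55
  1 pink: C(2,1)C(8,2)/C(10,3) = 7/15; then P = C(4,2)/C(11,2) = 6/55
  2 pink: C(2,2)C(8,1)/C(10,3) = 1/15; then P = C(5,2)/C(11,2) = 2/11
P(both pink) = 73/825 ≈ 0.0885.

73/825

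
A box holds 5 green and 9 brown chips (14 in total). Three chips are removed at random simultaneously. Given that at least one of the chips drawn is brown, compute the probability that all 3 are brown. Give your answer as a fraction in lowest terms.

14/59

P(all 3 brown) = C(9,3)/C(14,3) = 3/13; P(at least one brown) = 1 − C(5,3)/C(14,3) = 177/182.
Since 'all 3 brown' ⊆ 'at least one brown', P(all 3 | at least one) = 3/13 / 177/182 = 14/59 ≈ 0.2373.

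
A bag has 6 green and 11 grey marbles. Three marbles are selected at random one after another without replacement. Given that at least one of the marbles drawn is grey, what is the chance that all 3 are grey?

1/4

P(all 3 grey) = C(11,3)/C(17,3) = 33/136; P(at least one grey) = 1 − C(6,3)/C(17,3) = 33/34.
Since 'all 3 grey' ⊆ 'at least one grey', P(all 3 | at least one) = 33/136 / 33/34 = 1/4 ≈ 0.2500.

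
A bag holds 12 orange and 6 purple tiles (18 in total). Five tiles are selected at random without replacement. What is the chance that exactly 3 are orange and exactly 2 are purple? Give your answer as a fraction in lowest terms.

275/714

Unordered draws without replacement: count favorable combinations over C(18,5).
Favorable = C(12,3) · C(6,2) = 3300; total = C(18,5) = 8568.
P = 3300/8568 = 275/714 ≈ 0.3852.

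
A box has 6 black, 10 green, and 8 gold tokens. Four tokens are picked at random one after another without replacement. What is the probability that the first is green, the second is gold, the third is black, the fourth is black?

50/5313

Multiply the conditional probability of each draw in order, without replacement, so each draw removes one from its color and from the total.
P = (10/24) · (8/23) · (6/22) · (5/21) = 50/5313 ≈ 0.0094.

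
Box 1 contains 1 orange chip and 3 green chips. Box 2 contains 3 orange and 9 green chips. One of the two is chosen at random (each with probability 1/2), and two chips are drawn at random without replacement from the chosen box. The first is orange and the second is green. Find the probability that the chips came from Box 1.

11/20

P(E | Box 1) = 1/4; P(E | Box 2) = 9/44.
P(E) = 1/2·1/4 + 1/2·9/44 = 5/22.
By Bayes' rule, P(Box 1 | E) = 1/8 / 5/22 = 11/20 ≈ 0.5500.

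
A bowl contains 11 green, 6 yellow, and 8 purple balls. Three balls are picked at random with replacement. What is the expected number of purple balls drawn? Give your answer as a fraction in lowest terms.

24/25

By linearity of expectation, E[X] = Σ P(draw i is purple); each independent draw has P(purple) = 8/25.
E[X] = 3 · 8/25 = 24/25 ≈ 0.9600.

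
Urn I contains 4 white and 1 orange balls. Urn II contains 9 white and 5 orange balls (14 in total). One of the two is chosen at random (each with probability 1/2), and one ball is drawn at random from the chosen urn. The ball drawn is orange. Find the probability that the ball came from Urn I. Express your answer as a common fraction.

14/39

P(orange | Urn I) = 1/5; P(orange | Urn II) = 5/14.
P(orange) = 1/2·1/5 + 1/2·5/14 = 39/140.
By Bayes' rule, P(Urn I | orange) = 1/10 / 39/140 = 14/39 ≈ 0.3590.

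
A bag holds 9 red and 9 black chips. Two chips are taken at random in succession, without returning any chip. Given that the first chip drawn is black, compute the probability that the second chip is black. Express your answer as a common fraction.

After removing 1 black, the bag has 8 black out of 17 remaining.
P(second is black | given) = 8/17 ≈ 0.4706.

8/17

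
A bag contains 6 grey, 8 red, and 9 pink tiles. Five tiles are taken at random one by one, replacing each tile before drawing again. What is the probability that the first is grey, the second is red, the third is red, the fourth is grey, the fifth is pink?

20736/6436343

Multiply the conditional probability of each draw in order, with replacement (the composition resets each draw).
P = (6/23) · (8/23) · (8/23) · (6/23) · (9/23) = 20736/6436343 ≈ 0.0032.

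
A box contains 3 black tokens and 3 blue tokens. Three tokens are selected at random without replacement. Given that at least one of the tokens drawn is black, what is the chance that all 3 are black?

1/19

P(all 3 black) = C(3,3)/C(6,3) = 1/20; P(at least one black) = 1 − C(3,3)/C(6,3) = 19/20.
Since 'all 3 black' ⊆ 'at least one black', P(all 3 | at least one) = 1/20 / 19/20 = 1/19 ≈ 0.0526.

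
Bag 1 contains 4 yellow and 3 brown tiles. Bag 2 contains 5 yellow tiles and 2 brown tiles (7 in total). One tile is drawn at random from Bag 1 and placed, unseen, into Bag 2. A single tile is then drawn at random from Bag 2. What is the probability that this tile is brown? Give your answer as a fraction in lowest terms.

17/56

Condition on how many of the transferred tiles are brown (from Bag 1: 3 brown of 7; then Bag 2 has 8 total).
  0 brown: C(3,0)C(4,1)/C(7,1) = 4/7; then P = 2/8
  1 brown: C(3,1)C(4,0)/C(7,1) = 3/7; then P = 3/8
P(brown from Bag 2) = 17/56 ≈ 0.3036.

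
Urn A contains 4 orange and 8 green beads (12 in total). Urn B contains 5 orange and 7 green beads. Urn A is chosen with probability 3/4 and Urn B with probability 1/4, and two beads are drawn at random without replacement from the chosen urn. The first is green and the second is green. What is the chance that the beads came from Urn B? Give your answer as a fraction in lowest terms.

1/5

P(E | Urn A) = 14/33; P(E | Urn B) = 7/22.
P(E) = 3/4·14/33 + 1/4·7/22 = 35/88.
By Bayes' rule, P(Urn B | E) = 7/88 / 35/88 = 1/5 ≈ 0.2000.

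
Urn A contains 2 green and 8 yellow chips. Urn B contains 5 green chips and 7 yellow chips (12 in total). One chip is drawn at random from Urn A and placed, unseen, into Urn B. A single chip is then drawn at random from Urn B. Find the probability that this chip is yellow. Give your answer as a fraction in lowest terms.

3/5

Condition on how many of the transferred chips are yellow (from Urn A: 8 yellow of 10; then Urn B has 13 total).
  0 yellow: C(8,0)C(2,1)/C(10,1) = 1/5; then P = 7/13
  1 yellow: C(8,1)C(2,0)/C(10,1) = 4/5; then P = 8/13
P(yellow from Urn B) = 3/5 ≈ 0.6000.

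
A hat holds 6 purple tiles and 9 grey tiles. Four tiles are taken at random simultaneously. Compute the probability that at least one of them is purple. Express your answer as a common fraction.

59/65

Use the complement: P(at least one purple) = 1 − P(no purple).
P(none) = C(9,4)/C(15,4) = 126/1365.
So P = 1 − 126/1365 = 59/65 ≈ 0.9077.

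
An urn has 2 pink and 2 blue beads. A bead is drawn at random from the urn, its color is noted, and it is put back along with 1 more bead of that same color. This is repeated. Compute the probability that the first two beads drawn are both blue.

3/10

After a blue draw the urn holds 3 blue out of 5.
P = (2/4)·(3/5) = 3/10 ≈ 0.3000.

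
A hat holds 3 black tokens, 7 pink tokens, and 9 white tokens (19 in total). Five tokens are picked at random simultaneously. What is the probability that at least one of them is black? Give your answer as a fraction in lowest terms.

605/969

Use the complement: P(at least one black) = 1 − P(no black).
P(none) = C(16,5)/C(19,5) = 4368/11628.
So P = 1 − 4368/11628 = 605/969 ≈ 0.6244.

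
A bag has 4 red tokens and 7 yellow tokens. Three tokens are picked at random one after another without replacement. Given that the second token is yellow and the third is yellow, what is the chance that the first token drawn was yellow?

P(first=yellow and the second token is yellow and the third is yellow) = (7/11)·(6/10)·(5/9) = 7/33.
P(E) = Σ over first color = 28/165 + 7/33 = 21/55.
By Bayes, P(first=yellow | E) = 7/33 / 21/55 = 5/9 ≈ 0.5556.

5/9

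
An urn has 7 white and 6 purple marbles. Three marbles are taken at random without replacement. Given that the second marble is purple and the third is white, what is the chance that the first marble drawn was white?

6/11

P(first=white and the second marble is purple and the third is white) = (7/13)·(6/12)·(6/11) = 21/143.
P(E) = Σ over first color = 21/143 + 35/286 = 7/26.
By Bayes, P(first=white | E) = 21/143 / 7/26 = 6/11 ≈ 0.5455.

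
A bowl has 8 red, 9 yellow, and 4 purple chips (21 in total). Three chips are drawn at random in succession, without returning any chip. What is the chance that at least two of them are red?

Sum the hypergeometric tail for j = 2,…,3 red chips.
Favorable = C(8,2)·C(13,1) + C(8,3)·C(13,0) = 420; total = C(21,3) = 1330.
P = 420/1330 = 6/19 ≈ 0.3158.

6/19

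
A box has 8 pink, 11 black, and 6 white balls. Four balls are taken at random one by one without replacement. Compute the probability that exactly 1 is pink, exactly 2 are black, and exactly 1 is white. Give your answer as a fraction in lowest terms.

Unordered draws without replacement: count favorable combinations over C(25,4).
Favorable = C(8,1) · C(11,2) · C(6,1) = 2640; total = C(25,4) = 12650.
P = 2640/12650 = 24/115 ≈ 0.2087.

24/115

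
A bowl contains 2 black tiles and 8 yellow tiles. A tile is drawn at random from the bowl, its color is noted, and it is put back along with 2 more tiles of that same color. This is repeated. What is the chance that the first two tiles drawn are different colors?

Either black then yellow, or yellow then black; after the first draw the total is 12.
P = (2/10)·(8/12) + (8/10)·(2/12) = 4/15 ≈ 0.2667.

4/15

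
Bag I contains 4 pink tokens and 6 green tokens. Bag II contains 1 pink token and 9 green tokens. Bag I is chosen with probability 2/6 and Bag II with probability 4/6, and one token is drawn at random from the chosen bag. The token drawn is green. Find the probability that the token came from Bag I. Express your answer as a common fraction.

1/4

P(green | Bag I) = 3/5; P(green | Bag II) = 9/10.
P(green) = 1/3·3/5 + 2/3·9/10 = 4/5.
By Bayes' rule, P(Bag I | green) = 1/5 / 4/5 = 1/4 ≈ 0.2500.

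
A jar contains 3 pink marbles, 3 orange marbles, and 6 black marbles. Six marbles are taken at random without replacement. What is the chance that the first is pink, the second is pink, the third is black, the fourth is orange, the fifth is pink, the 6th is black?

Multiply the conditional probability of each draw in order, without replacement, so each draw removes one from its color and from the total.
P = (3/12) · (2/11) · (6/10) · (3/9) · (1/8) · (5/7) = 1/1232 ≈ 0.0008.

1/1232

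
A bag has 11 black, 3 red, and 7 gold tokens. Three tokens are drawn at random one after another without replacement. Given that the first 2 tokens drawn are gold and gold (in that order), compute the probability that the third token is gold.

After removing 2 gold, the bag has 5 gold out of 19 remaining.
P(third is gold | given) = 5/19 ≈ 0.2632.

5/19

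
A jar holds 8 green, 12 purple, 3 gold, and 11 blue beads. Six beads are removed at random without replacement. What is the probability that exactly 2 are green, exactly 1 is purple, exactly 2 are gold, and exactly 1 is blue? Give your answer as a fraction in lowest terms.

Unordered draws without replacement: count favorable combinations over C(34,6).
Favorable = C(8,2) · C(12,1) · C(3,2) · C(11,1) = 11088; total = C(34,6) = 1344904.
P = 11088/1344904 = 126/15283 ≈ 0.0082.

126/15283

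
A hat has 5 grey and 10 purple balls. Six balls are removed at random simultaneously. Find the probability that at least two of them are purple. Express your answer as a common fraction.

999/1001

Sum the hypergeometric tail for j = 2,…,6 purple balls.
Favorable = C(10,2)·C(5,4) + C(10,3)·C(5,3) + C(10,4)·C(5,2) + C(10,5)·C(5,1) + C(10,6)·C(5,0) = 4995; total = C(15,6) = 5005.
P = 4995/5005 = 999/1001 ≈ 0.9980.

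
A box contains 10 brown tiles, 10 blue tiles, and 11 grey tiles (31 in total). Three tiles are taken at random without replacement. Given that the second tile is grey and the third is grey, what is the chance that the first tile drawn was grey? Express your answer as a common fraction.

P(first=grey and the second tile is grey and the third is grey) = (11/31)·(10/30)·(9/29) = 33/899.
P(E) = Σ over first color = 110/2697 + 110/2697 + 33/899 = 11/93.
By Bayes, P(first=grey | E) = 33/899 / 11/93 = 9/29 ≈ 0.3103.

9/29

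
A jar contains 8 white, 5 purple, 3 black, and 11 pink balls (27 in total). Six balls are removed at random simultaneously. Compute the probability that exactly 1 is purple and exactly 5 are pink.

7/897

Unordered draws without replacement: count favorable combinations over C(27,6).
Favorable = C(8,0) · C(5,1) · C(3,0) · C(11,5) = 2310; total = C(27,6) = 296010.
P = 2310/296010 = 7/897 ≈ 0.0078.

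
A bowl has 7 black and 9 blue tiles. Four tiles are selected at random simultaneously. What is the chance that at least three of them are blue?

51/130

Sum the hypergeometric tail for j = 3,…,4 blue tiles.
Favorable = C(9,3)·C(7,1) + C(9,4)·C(7,0) = 714; total = C(16,4) = 1820.
P = 714/1820 = 51/130 ≈ 0.3923.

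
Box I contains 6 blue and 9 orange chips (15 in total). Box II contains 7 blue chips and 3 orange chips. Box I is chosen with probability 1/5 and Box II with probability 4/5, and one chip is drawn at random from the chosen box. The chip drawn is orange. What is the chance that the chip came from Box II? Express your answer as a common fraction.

2/3

P(orange | Box I) = 3/5; P(orange | Box II) = 3/10.
P(orange) = 1/5·3/5 + 4/5·3/10 = 9/25.
By Bayes' rule, P(Box II | orange) = 6/25 / 9/25 = 2/3 ≈ 0.6667.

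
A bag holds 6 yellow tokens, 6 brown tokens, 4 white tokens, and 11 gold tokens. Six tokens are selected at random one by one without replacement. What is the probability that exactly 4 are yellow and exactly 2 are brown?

5/6578

Unordered draws without replacement: count favorable combinations over C(27,6).
Favorable = C(6,4) · C(6,2) · C(4,0) · C(11,0) = 225; total = C(27,6) = 296010.
P = 225/296010 = 5/6578 ≈ 0.0008.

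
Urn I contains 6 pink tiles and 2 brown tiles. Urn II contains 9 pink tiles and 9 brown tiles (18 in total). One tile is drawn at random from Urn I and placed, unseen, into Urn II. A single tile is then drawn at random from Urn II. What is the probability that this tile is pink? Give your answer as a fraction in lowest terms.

Condition on how many of the transferred tiles are pink (from Urn I: 6 pink of 8; then Urn II has 19 total).
  0 pink: C(6,0)C(2,1)/C(8,1) = 1/4; then P = 9/19
  1 pink: C(6,1)C(2,0)/C(8,1) = 3/4; then P = 10/19
P(pink from Urn II) = 39/76 ≈ 0.5132.

39/76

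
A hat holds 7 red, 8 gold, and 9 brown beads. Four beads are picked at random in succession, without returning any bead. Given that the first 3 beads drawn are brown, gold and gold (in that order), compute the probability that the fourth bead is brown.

8/21

After removing 2 gold, 1 brown, the hat has 8 brown out of 21 remaining.
P(fourth is brown | given) = 8/21 ≈ 0.3810.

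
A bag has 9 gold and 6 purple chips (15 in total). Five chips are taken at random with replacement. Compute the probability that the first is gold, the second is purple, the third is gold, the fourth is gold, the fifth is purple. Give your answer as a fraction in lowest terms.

108/3125

Multiply the conditional probability of each draw in order, with replacement (the composition resets each draw).
P = (9/15) · (6/15) · (9/15) · (9/15) · (6/15) = 108/3125 ≈ 0.0346.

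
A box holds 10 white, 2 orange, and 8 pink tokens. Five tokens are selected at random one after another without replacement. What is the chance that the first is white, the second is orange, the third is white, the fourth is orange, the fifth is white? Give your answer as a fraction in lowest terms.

Multiply the conditional probability of each draw in order, without replacement, so each draw removes one from its color and from the total.
P = (10/20) · (2/19) · (9/18) · (1/17) · (8/16) = 1/1292 ≈ 0.0008.

1/1292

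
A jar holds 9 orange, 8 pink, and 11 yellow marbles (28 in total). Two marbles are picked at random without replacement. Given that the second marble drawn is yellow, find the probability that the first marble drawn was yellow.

10/27

P(first=yellow and the second marble drawn is yellow) = (11/28)·(10/27) = 55/378.
P(the second marble drawn is yellow) = Σ over first color = 11/84 + 22/189 + 55/378 = 11/28.
By Bayes, P(first=yellow | the second marble drawn is yellow) = 55/378 / 11/28 = 10/27 ≈ 0.3704.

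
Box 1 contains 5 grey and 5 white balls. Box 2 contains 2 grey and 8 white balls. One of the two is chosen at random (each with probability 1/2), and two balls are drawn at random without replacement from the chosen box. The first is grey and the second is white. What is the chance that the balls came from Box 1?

P(E | Box 1) = 5/18; P(E | Box 2) = 8/45.
P(E) = 1/2·5/18 + 1/2·8/45 = 41/180.
By Bayes' rule, P(Box 1 | E) = 5/36 / 41/180 = 25/41 ≈ 0.6098.

25/41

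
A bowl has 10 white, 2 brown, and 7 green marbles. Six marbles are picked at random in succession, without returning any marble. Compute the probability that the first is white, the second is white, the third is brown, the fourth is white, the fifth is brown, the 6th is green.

1/1938

Multiply the conditional probability of each draw in order, without replacement, so each draw removes one from its color and from the total.
P = (10/19) · (9/18) · (2/17) · (8/16) · (1/15) · (7/14) = 1/1938 ≈ 0.0005.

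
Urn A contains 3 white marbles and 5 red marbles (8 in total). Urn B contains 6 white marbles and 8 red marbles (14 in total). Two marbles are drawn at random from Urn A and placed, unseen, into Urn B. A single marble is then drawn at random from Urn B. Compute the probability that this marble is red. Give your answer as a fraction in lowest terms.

Condition on how many of the transferred marbles are red (from Urn A: 5 red of 8; then Urn B has 16 total).
  0 red: C(5,0)C(3,2)/C(8,2) = 3/28; then P = 8/16
  1 red: C(5,1)C(3,1)/C(8,2) = 15/28; then P = 9/16
  2 red: C(5,2)C(3,0)/C(8,2) = 5/14; then P = 10/16
P(red from Urn B) = 37/64 ≈ 0.5781.

37/64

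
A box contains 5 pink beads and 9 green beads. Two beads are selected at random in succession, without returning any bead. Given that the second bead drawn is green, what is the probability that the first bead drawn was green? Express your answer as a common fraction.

P(first=green and the second bead drawn is green) = (9/14)·(8/13) = 36/91.
P(the second bead drawn is green) = Σ over first color = 45/182 + 36/91 = 9/14.
By Bayes, P(first=green | the second bead drawn is green) = 36/91 / 9/14 = 8/13 ≈ 0.6154.

8/13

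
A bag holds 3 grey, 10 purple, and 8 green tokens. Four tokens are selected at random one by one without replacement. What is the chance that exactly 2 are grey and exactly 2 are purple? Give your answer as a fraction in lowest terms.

3/133

Unordered draws without replacement: count favorable combinations over C(21,4).
Favorable = C(3,2) · C(10,2) · C(8,0) = 135; total = C(21,4) = 5985.
P = 135/5985 = 3/133 ≈ 0.0226.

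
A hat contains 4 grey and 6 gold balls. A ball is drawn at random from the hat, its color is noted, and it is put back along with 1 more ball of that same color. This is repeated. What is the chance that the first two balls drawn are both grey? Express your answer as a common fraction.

After a grey draw the hat holds 5 grey out of 11.
P = (4/10)·(5/11) = 2/11 ≈ 0.1818.

2/11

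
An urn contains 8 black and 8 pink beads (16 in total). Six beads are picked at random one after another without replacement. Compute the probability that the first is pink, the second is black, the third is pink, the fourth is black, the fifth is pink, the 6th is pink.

7/429

Multiply the conditional probability of each draw in order, without replacement, so each draw removes one from its color and from the total.
P = (8/16) · (8/15) · (7/14) · (7/13) · (6/12) · (5/11) = 7/429 ≈ 0.0163.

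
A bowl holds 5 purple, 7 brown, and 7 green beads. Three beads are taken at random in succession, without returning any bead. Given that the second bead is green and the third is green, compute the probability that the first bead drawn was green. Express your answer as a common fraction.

5/17

P(first=green and the second bead is green and the third is green) = (7/19)·(6/18)·(5/17) = 35/969.
P(E) = Σ over first color = 35/969 + 49/969 + 35/969 = 7/57.
By Bayes, P(first=green | E) = 35/969 / 7/57 = 5/17 ≈ 0.2941.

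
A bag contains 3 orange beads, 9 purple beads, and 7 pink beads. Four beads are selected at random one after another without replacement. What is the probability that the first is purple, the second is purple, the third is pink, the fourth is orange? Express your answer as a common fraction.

Multiply the conditional probability of each draw in order, without replacement, so each draw removes one from its color and from the total.
P = (9/19) · (8/18) · (7/17) · (3/16) = 21/1292 ≈ 0.0163.

21/1292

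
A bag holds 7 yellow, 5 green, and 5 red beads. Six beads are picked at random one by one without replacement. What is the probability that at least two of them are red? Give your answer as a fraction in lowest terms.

Sum the hypergeometric tail for j = 2,…,5 red beads.
Favorable = C(5,2)·C(12,4) + C(5,3)·C(12,3) + C(5,4)·C(12,2) + C(5,5)·C(12,1) = 7492; total = C(17,6) = 12376.
P = 7492/12376 = 1873/3094 ≈ 0.6054.

1873/3094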